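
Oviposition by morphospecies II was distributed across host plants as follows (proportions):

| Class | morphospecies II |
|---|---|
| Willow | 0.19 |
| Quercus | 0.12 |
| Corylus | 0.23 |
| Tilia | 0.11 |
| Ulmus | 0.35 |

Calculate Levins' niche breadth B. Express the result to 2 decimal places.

Σpᵢ² = 0.19² + 0.12² + 0.23² + 0.11² + 0.35² = 0.0361 + 0.0144 + 0.0529 + 0.0121 + 0.1225 = 0.2380
B = 1 / 0.2380 = 4.2017

4.20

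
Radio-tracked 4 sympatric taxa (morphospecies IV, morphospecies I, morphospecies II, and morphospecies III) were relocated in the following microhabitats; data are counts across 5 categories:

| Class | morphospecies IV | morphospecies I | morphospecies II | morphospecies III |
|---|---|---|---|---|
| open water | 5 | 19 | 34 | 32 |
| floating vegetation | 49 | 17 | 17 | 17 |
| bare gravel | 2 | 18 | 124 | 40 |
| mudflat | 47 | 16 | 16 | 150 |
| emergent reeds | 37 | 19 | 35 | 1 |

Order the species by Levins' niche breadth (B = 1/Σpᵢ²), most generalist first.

morphospecies I > morphospecies IV > morphospecies II > morphospecies III

Proportions for morphospecies IV (n=140): 5/140=0.0357, 49/140=0.3500, 2/140=0.0143, 47/140=0.3357, 37/140=0.2643
Proportions for morphospecies I (n=89): 19/89=0.2135, 17/89=0.1910, 18/89=0.2022, 16/89=0.1798, 19/89=0.2135
Proportions for morphospecies II (n=226): 34/226=0.1504, 17/226=0.0752, 124/226=0.5487, 16/226=0.0708, 35/226=0.1549
Proportions for morphospecies III (n=240): 32/240=0.1333, 17/240=0.0708, 40/240=0.1667, 150/240=0.6250, 1/240=0.0042
Σp_IVᵢ² = 0.0357² + 0.3500² + 0.0143² + 0.3357² + 0.2643² = 0.001274 + 0.122500 + 0.000204 + 0.112694 + 0.069854 = 0.306526
B_IV = 1 / 0.306526 = 3.2624
Σp_Iᵢ² = 0.2135² + 0.1910² + 0.2022² + 0.1798² + 0.2135² = 0.045582 + 0.036481 + 0.040885 + 0.032328 + 0.045582 = 0.200858
B_I = 1 / 0.200858 = 4.9786
Σp_IIᵢ² = 0.1504² + 0.0752² + 0.5487² + 0.0708² + 0.1549² = 0.022620 + 0.005655 + 0.301072 + 0.005013 + 0.023994 = 0.358354
B_II = 1 / 0.358354 = 2.7905
Σp_IIIᵢ² = 0.1333² + 0.0708² + 0.1667² + 0.6250² + 0.0042² = 0.017769 + 0.005013 + 0.027789 + 0.390625 + 0.000018 = 0.441214
B_III = 1 / 0.441214 = 2.2665
Ranking by B (broadest → narrowest): morphospecies I (4.98) > morphospecies IV (3.26) > morphospecies II (2.79) > morphospecies III (2.27)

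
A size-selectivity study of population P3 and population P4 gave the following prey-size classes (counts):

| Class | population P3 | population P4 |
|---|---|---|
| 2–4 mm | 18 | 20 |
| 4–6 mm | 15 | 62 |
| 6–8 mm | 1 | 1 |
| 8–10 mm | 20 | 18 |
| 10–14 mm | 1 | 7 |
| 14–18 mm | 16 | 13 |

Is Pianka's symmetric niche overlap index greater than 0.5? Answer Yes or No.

Proportions for population P3 (n=71): 18/71=0.2535, 15/71=0.2113, 1/71=0.0141, 20/71=0.2817, 1/71=0.0141, 16/71=0.2254
Proportions for population P4 (n=121): 20/121=0.1653, 62/121=0.5124, 1/121=0.0083, 18/121=0.1488, 7/121=0.0579, 13/121=0.1074
Σ p₁ᵢp₂ᵢ = 0.041904 + 0.108270 + 0.000117 + 0.041917 + 0.000816 + 0.024208 = 0.217232
Σp_1ᵢ² = 0.2535² + 0.2113² + 0.0141² + 0.2817² + 0.0141² + 0.2254² = 0.064262 + 0.044648 + 0.000199 + 0.079355 + 0.000199 + 0.050805 = 0.239468
Σp_2ᵢ² = 0.1653² + 0.5124² + 0.0083² + 0.1488² + 0.0579² + 0.1074² = 0.027324 + 0.262554 + 0.000069 + 0.022141 + 0.003352 + 0.011535 = 0.326975
O = 0.217232 / √(0.239468 × 0.326975) = 0.217232 / 0.2798215 = 0.7763
O = 0.7763 > 0.5 → Yes.

Yes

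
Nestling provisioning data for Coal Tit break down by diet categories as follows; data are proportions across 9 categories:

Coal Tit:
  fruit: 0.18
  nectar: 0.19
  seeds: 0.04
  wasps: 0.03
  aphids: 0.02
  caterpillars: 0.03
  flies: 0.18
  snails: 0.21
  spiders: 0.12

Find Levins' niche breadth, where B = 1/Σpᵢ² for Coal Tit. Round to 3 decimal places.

6.127

Σpᵢ² = 0.18² + 0.19² + 0.04² + 0.03² + 0.02² + 0.03² + 0.18² + 0.21² + 0.12² = 0.0324 + 0.0361 + 0.0016 + 0.0009 + 0.0004 + 0.0009 + 0.0324 + 0.0441 + 0.0144 = 0.1632
B = 1 / 0.1632 = 6.12745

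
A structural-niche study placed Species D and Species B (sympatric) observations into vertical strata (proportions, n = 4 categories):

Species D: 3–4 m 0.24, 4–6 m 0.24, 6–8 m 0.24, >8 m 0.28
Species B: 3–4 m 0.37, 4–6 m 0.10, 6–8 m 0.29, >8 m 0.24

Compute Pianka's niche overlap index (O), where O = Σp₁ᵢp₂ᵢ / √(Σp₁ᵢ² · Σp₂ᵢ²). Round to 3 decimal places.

Σ p₁ᵢp₂ᵢ = 0.0888 + 0.0240 + 0.0696 + 0.0672 = 0.2496
Σp_1ᵢ² = 0.24² + 0.24² + 0.24² + 0.28² = 0.0576 + 0.0576 + 0.0576 + 0.0784 = 0.2512
Σp_2ᵢ² = 0.37² + 0.10² + 0.29² + 0.24² = 0.1369 + 0.0100 + 0.0841 + 0.0576 = 0.2886
O = 0.2496 / √(0.2512 × 0.2886) = 0.2496 / 0.269251 = 0.92702

0.927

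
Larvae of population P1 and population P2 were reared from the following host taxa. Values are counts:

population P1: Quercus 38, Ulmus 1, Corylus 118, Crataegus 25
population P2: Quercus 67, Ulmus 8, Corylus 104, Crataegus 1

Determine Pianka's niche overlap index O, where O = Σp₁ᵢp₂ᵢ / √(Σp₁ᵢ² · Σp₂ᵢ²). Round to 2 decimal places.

0.95

Proportions for population P1 (n=182): 38/182=0.2088, 1/182=0.0055, 118/182=0.6484, 25/182=0.1374
Proportions for population P2 (n=180): 67/180=0.3722, 8/180=0.0444, 104/180=0.5778, 1/180=0.0056
Σ p₁ᵢp₂ᵢ = 0.077715 + 0.000244 + 0.374646 + 0.000769 = 0.453374
Σp_1ᵢ² = 0.2088² + 0.0055² + 0.6484² + 0.1374² = 0.043597 + 0.000030 + 0.420423 + 0.018879 = 0.482929
Σp_2ᵢ² = 0.3722² + 0.0444² + 0.5778² + 0.0056² = 0.138533 + 0.001971 + 0.333853 + 0.000031 = 0.474388
O = 0.453374 / √(0.482929 × 0.474388) = 0.453374 / 0.4786394 = 0.9472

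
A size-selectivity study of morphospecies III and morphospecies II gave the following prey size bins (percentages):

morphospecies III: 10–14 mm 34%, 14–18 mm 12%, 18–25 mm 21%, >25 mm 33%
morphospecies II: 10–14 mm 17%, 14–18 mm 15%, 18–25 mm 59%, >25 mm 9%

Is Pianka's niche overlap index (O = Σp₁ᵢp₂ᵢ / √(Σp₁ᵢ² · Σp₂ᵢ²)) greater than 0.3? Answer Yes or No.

Yes

Convert percentages to proportions (divide by 100).
Σ p₁ᵢp₂ᵢ = 0.0578 + 0.0180 + 0.1239 + 0.0297 = 0.2294
Σp_1ᵢ² = 0.34² + 0.12² + 0.21² + 0.33² = 0.1156 + 0.0144 + 0.0441 + 0.1089 = 0.2830
Σp_2ᵢ² = 0.17² + 0.15² + 0.59² + 0.09² = 0.0289 + 0.0225 + 0.3481 + 0.0081 = 0.4076
O = 0.2294 / √(0.2830 × 0.4076) = 0.2294 / 0.33963 = 0.6754
O = 0.6754 > 0.3 → Yes.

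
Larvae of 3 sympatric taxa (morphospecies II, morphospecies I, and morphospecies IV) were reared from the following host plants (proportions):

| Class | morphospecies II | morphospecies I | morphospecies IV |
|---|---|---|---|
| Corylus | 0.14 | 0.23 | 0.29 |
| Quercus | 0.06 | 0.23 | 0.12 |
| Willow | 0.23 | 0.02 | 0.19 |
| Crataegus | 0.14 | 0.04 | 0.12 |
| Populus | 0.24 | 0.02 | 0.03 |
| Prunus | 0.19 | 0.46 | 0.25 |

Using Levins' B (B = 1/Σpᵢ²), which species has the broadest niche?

morphospecies II

Σp_IIᵢ² = 0.14² + 0.06² + 0.23² + 0.14² + 0.24² + 0.19² = 0.0196 + 0.0036 + 0.0529 + 0.0196 + 0.0576 + 0.0361 = 0.1894
B_II = 1 / 0.1894 = 5.2798
Σp_Iᵢ² = 0.23² + 0.23² + 0.02² + 0.04² + 0.02² + 0.46² = 0.0529 + 0.0529 + 0.0004 + 0.0016 + 0.0004 + 0.2116 = 0.3198
B_I = 1 / 0.3198 = 3.1270
Σp_IVᵢ² = 0.29² + 0.12² + 0.19² + 0.12² + 0.03² + 0.25² = 0.0841 + 0.0144 + 0.0361 + 0.0144 + 0.0009 + 0.0625 = 0.2124
B_IV = 1 / 0.2124 = 4.7081
Highest B → broadest niche (most generalist): morphospecies II (B = 5.28).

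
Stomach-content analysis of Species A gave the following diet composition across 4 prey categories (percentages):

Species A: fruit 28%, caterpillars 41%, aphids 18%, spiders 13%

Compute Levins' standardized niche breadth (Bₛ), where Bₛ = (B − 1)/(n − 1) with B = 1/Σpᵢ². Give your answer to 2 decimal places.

0.79

Convert percentages to proportions (divide by 100).
Σpᵢ² = 0.28² + 0.41² + 0.18² + 0.13² = 0.0784 + 0.1681 + 0.0324 + 0.0169 = 0.2958
B = 1 / 0.2958 = 3.3807
Bₛ = (B − 1)/(n − 1) = (3.3807 − 1)/(4 − 1) = 2.3807/3 = 0.7936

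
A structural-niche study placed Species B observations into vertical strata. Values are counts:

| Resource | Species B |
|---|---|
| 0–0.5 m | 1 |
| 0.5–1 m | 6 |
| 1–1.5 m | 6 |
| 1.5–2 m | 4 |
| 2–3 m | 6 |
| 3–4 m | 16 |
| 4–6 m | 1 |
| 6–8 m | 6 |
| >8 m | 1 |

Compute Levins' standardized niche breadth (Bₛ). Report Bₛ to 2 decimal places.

Proportions for Species B (n=47): 1/47=0.0213, 6/47=0.1277, 6/47=0.1277, 4/47=0.0851, 6/47=0.1277, 16/47=0.3404, 1/47=0.0213, 6/47=0.1277, 1/47=0.0213
Σpᵢ² = 0.0213² + 0.1277² + 0.1277² + 0.0851² + 0.1277² + 0.3404² + 0.0213² + 0.1277² + 0.0213² = 0.000454 + 0.016307 + 0.016307 + 0.007242 + 0.016307 + 0.115872 + 0.000454 + 0.016307 + 0.000454 = 0.189704
B = 1 / 0.189704 = 5.2714
Bₛ = (B − 1)/(n − 1) = (5.2714 − 1)/(9 − 1) = 4.2714/8 = 0.5339

0.53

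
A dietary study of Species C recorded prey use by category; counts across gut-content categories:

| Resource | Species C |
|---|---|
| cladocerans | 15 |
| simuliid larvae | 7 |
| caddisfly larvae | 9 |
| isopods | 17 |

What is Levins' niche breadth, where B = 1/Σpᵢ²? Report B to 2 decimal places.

Proportions for Species C (n=48): 15/48=0.3125, 7/48=0.1458, 9/48=0.1875, 17/48=0.3542
Σpᵢ² = 0.3125² + 0.1458² + 0.1875² + 0.3542² = 0.097656 + 0.021258 + 0.035156 + 0.125458 = 0.279528
B = 1 / 0.279528 = 3.5775

3.58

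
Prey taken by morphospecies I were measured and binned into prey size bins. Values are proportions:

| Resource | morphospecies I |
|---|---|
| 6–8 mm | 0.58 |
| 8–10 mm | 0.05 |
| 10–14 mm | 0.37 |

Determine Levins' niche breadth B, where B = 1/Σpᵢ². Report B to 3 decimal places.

Σpᵢ² = 0.58² + 0.05² + 0.37² = 0.3364 + 0.0025 + 0.1369 = 0.4758
B = 1 / 0.4758 = 2.10172

2.102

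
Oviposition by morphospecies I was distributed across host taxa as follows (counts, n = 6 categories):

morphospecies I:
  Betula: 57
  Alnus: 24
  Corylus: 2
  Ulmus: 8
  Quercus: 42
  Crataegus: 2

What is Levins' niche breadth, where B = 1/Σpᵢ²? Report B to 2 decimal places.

3.22

Proportions for morphospecies I (n=135): 57/135=0.4222, 24/135=0.1778, 2/135=0.0148, 8/135=0.0593, 42/135=0.3111, 2/135=0.0148
Σpᵢ² = 0.4222² + 0.1778² + 0.0148² + 0.0593² + 0.3111² + 0.0148² = 0.178253 + 0.031613 + 0.000219 + 0.003516 + 0.096783 + 0.000219 = 0.310603
B = 1 / 0.310603 = 3.2195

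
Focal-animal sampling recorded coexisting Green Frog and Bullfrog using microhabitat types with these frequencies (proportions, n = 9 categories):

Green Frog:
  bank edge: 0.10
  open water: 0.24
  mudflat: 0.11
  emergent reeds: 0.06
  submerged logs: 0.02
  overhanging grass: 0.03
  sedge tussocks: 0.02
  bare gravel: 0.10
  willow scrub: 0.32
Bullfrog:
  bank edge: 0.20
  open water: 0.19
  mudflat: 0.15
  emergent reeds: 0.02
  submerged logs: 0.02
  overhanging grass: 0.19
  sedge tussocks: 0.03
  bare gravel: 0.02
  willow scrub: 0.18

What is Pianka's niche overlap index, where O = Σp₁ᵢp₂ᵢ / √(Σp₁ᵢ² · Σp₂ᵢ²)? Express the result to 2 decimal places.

Σ p₁ᵢp₂ᵢ = 0.0200 + 0.0456 + 0.0165 + 0.0012 + 0.0004 + 0.0057 + 0.0006 + 0.0020 + 0.0576 = 0.1496
Σp_1ᵢ² = 0.10² + 0.24² + 0.11² + 0.06² + 0.02² + 0.03² + 0.02² + 0.10² + 0.32² = 0.0100 + 0.0576 + 0.0121 + 0.0036 + 0.0004 + 0.0009 + 0.0004 + 0.0100 + 0.1024 = 0.1974
Σp_2ᵢ² = 0.20² + 0.19² + 0.15² + 0.02² + 0.02² + 0.19² + 0.03² + 0.02² + 0.18² = 0.0400 + 0.0361 + 0.0225 + 0.0004 + 0.0004 + 0.0361 + 0.0009 + 0.0004 + 0.0324 = 0.1692
O = 0.1496 / √(0.1974 × 0.1692) = 0.1496 / 0.18276 = 0.8186

0.82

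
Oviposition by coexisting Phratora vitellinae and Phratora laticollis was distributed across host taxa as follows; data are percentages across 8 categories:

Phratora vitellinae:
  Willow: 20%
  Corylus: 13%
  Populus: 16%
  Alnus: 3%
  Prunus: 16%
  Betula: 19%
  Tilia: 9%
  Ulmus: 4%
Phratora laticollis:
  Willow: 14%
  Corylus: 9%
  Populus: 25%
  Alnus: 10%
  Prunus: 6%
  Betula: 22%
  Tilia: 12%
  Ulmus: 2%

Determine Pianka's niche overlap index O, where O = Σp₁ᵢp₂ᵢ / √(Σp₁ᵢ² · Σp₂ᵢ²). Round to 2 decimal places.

Convert percentages to proportions (divide by 100).
Σ p₁ᵢp₂ᵢ = 0.0280 + 0.0117 + 0.0400 + 0.0030 + 0.0096 + 0.0418 + 0.0108 + 0.0008 = 0.1457
Σp_1ᵢ² = 0.20² + 0.13² + 0.16² + 0.03² + 0.16² + 0.19² + 0.09² + 0.04² = 0.0400 + 0.0169 + 0.0256 + 0.0009 + 0.0256 + 0.0361 + 0.0081 + 0.0016 = 0.1548
Σp_2ᵢ² = 0.14² + 0.09² + 0.25² + 0.10² + 0.06² + 0.22² + 0.12² + 0.02² = 0.0196 + 0.0081 + 0.0625 + 0.0100 + 0.0036 + 0.0484 + 0.0144 + 0.0004 = 0.1670
O = 0.1457 / √(0.1548 × 0.1670) = 0.1457 / 0.16078 = 0.9062

0.91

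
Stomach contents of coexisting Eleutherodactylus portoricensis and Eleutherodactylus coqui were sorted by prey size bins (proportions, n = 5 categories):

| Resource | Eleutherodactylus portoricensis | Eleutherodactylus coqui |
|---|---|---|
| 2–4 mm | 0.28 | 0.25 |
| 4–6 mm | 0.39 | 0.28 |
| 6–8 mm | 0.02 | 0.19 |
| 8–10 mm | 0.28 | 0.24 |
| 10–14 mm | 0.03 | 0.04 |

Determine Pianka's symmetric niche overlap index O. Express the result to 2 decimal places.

0.93

Σ p₁ᵢp₂ᵢ = 0.0700 + 0.1092 + 0.0038 + 0.0672 + 0.0012 = 0.2514
Σp_1ᵢ² = 0.28² + 0.39² + 0.02² + 0.28² + 0.03² = 0.0784 + 0.1521 + 0.0004 + 0.0784 + 0.0009 = 0.3102
Σp_2ᵢ² = 0.25² + 0.28² + 0.19² + 0.24² + 0.04² = 0.0625 + 0.0784 + 0.0361 + 0.0576 + 0.0016 = 0.2362
O = 0.2514 / √(0.3102 × 0.2362) = 0.2514 / 0.27068 = 0.9288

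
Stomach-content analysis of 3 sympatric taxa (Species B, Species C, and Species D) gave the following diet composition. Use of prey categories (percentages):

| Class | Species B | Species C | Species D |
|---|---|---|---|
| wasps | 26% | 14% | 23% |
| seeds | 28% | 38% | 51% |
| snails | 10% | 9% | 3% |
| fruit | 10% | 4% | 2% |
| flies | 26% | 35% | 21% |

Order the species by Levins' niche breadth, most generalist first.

Species B > Species C > Species D

Convert percentages to proportions (divide by 100).
Σp_Bᵢ² = 0.26² + 0.28² + 0.10² + 0.10² + 0.26² = 0.0676 + 0.0784 + 0.0100 + 0.0100 + 0.0676 = 0.2336
B_B = 1 / 0.2336 = 4.2808
Σp_Cᵢ² = 0.14² + 0.38² + 0.09² + 0.04² + 0.35² = 0.0196 + 0.1444 + 0.0081 + 0.0016 + 0.1225 = 0.2962
B_C = 1 / 0.2962 = 3.3761
Σp_Dᵢ² = 0.23² + 0.51² + 0.03² + 0.02² + 0.21² = 0.0529 + 0.2601 + 0.0009 + 0.0004 + 0.0441 = 0.3584
B_D = 1 / 0.3584 = 2.7902
Ranking by B (broadest → narrowest): Species B (4.28) > Species C (3.38) > Species D (2.79)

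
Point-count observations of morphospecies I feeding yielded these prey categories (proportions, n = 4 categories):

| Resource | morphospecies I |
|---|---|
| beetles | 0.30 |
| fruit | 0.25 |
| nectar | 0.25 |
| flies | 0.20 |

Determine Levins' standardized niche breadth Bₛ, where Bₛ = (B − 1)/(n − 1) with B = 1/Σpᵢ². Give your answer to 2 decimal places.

Σpᵢ² = 0.30² + 0.25² + 0.25² + 0.20² = 0.0900 + 0.0625 + 0.0625 + 0.0400 = 0.2550
B = 1 / 0.2550 = 3.9216
Bₛ = (B − 1)/(n − 1) = (3.9216 − 1)/(4 − 1) = 2.9216/3 = 0.9739

0.97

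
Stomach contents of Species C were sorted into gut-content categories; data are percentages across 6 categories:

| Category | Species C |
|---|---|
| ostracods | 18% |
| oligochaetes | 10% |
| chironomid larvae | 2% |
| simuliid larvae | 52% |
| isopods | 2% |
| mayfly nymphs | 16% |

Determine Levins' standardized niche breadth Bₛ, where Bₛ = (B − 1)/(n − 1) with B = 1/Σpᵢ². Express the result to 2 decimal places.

Convert percentages to proportions (divide by 100).
Σpᵢ² = 0.18² + 0.10² + 0.02² + 0.52² + 0.02² + 0.16² = 0.0324 + 0.0100 + 0.0004 + 0.2704 + 0.0004 + 0.0256 = 0.3392
B = 1 / 0.3392 = 2.9481
Bₛ = (B − 1)/(n − 1) = (2.9481 − 1)/(6 − 1) = 1.9481/5 = 0.3896

0.39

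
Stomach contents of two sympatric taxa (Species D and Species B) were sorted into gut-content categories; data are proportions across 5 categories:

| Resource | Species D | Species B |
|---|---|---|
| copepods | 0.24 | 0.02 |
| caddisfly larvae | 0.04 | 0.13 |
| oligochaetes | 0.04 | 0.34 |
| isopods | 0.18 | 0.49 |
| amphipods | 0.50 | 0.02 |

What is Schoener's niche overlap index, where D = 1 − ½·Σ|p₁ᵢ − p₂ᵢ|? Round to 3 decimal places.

0.300

Σ|p₁ᵢ − p₂ᵢ| = 0.22 + 0.09 + 0.30 + 0.31 + 0.48 = 1.40
D = 1 − ½ × 1.40 = 1 − 0.700 = 0.30000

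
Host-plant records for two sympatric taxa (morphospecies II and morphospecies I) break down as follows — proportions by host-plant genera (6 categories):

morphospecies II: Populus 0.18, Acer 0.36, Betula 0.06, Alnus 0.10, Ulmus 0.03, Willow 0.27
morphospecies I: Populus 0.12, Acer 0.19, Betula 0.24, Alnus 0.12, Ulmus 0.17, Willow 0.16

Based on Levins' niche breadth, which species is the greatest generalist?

Σp_IIᵢ² = 0.18² + 0.36² + 0.06² + 0.10² + 0.03² + 0.27² = 0.0324 + 0.1296 + 0.0036 + 0.0100 + 0.0009 + 0.0729 = 0.2494
B_II = 1 / 0.2494 = 4.0096
Σp_Iᵢ² = 0.12² + 0.19² + 0.24² + 0.12² + 0.17² + 0.16² = 0.0144 + 0.0361 + 0.0576 + 0.0144 + 0.0289 + 0.0256 = 0.1770
B_I = 1 / 0.1770 = 5.6497
Highest B → broadest niche (most generalist): morphospecies I (B = 5.65).

morphospecies I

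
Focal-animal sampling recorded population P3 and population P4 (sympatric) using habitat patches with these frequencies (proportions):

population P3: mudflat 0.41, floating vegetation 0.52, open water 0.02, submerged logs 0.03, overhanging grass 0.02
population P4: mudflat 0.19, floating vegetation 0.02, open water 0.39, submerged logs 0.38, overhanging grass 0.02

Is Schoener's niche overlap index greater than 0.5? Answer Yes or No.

No

Σ|p₁ᵢ − p₂ᵢ| = 0.22 + 0.50 + 0.37 + 0.35 + 0.00 = 1.44
D = 1 − ½ × 1.44 = 1 − 0.720 = 0.2800
D = 0.2800 < 0.5 → No.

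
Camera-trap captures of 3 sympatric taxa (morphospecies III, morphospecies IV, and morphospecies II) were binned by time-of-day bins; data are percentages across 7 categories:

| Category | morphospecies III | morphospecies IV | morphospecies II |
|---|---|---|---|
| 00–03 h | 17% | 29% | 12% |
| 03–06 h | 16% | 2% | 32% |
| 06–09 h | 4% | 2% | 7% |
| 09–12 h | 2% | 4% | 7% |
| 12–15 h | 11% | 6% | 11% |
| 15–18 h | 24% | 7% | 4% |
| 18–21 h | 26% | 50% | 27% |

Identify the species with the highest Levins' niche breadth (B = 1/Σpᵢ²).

morphospecies III

Convert percentages to proportions (divide by 100).
Σp_IIIᵢ² = 0.17² + 0.16² + 0.04² + 0.02² + 0.11² + 0.24² + 0.26² = 0.0289 + 0.0256 + 0.0016 + 0.0004 + 0.0121 + 0.0576 + 0.0676 = 0.1938
B_III = 1 / 0.1938 = 5.1600
Σp_IVᵢ² = 0.29² + 0.02² + 0.02² + 0.04² + 0.06² + 0.07² + 0.50² = 0.0841 + 0.0004 + 0.0004 + 0.0016 + 0.0036 + 0.0049 + 0.2500 = 0.3450
B_IV = 1 / 0.3450 = 2.8986
Σp_IIᵢ² = 0.12² + 0.32² + 0.07² + 0.07² + 0.11² + 0.04² + 0.27² = 0.0144 + 0.1024 + 0.0049 + 0.0049 + 0.0121 + 0.0016 + 0.0729 = 0.2132
B_II = 1 / 0.2132 = 4.6904
Highest B → broadest niche (most generalist): morphospecies III (B = 5.16).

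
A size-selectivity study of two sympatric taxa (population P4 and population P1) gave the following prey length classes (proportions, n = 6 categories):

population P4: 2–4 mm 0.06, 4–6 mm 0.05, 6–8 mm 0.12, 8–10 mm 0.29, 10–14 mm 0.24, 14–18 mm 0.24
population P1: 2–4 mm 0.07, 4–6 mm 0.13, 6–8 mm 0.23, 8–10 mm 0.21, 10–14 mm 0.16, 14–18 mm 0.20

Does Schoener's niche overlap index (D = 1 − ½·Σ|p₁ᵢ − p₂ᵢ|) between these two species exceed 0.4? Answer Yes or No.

Yes

Σ|p₁ᵢ − p₂ᵢ| = 0.01 + 0.08 + 0.11 + 0.08 + 0.08 + 0.04 = 0.40
D = 1 − ½ × 0.40 = 1 − 0.200 = 0.8000
D = 0.8000 > 0.4 → Yes.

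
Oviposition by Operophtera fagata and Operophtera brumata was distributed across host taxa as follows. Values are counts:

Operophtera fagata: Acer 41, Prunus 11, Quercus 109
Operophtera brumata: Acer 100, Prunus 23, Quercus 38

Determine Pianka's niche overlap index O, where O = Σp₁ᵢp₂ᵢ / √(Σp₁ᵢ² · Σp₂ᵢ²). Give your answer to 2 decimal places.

0.66

Proportions for Operophtera fagata (n=161): 41/161=0.2547, 11/161=0.0683, 109/161=0.6770
Proportions for Operophtera brumata (n=161): 100/161=0.6211, 23/161=0.1429, 38/161=0.2360
Σ p₁ᵢp₂ᵢ = 0.158194 + 0.009760 + 0.159772 = 0.327726
Σp_1ᵢ² = 0.2547² + 0.0683² + 0.6770² = 0.064872 + 0.004665 + 0.458329 = 0.527866
Σp_2ᵢ² = 0.6211² + 0.1429² + 0.2360² = 0.385765 + 0.020420 + 0.055696 = 0.461881
O = 0.327726 / √(0.527866 × 0.461881) = 0.327726 / 0.4937725 = 0.6637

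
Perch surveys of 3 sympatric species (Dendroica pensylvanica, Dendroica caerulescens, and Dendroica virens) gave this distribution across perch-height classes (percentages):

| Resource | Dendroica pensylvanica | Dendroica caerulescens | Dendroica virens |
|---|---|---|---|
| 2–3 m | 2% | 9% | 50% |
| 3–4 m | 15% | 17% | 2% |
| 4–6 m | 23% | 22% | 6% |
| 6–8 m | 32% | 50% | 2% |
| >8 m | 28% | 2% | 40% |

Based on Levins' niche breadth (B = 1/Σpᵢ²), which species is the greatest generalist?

Convert percentages to proportions (divide by 100).
Σp_pensᵢ² = 0.02² + 0.15² + 0.23² + 0.32² + 0.28² = 0.0004 + 0.0225 + 0.0529 + 0.1024 + 0.0784 = 0.2566
B_pens = 1 / 0.2566 = 3.8971
Σp_caerᵢ² = 0.09² + 0.17² + 0.22² + 0.50² + 0.02² = 0.0081 + 0.0289 + 0.0484 + 0.2500 + 0.0004 = 0.3358
B_caer = 1 / 0.3358 = 2.9780
Σp_vireᵢ² = 0.50² + 0.02² + 0.06² + 0.02² + 0.40² = 0.2500 + 0.0004 + 0.0036 + 0.0004 + 0.1600 = 0.4144
B_vire = 1 / 0.4144 = 2.4131
Highest B → broadest niche (most generalist): Dendroica pensylvanica (B = 3.90).

Dendroica pensylvanica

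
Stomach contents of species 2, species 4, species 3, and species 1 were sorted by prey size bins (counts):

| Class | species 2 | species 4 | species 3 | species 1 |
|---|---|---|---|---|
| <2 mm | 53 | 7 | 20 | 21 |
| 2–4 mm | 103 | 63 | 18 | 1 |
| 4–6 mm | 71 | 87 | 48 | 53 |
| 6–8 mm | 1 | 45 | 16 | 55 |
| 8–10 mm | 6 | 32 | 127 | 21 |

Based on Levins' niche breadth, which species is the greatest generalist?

Proportions for species 2 (n=234): 53/234=0.2265, 103/234=0.4402, 71/234=0.3034, 1/234=0.0043, 6/234=0.0256
Proportions for species 4 (n=234): 7/234=0.0299, 63/234=0.2692, 87/234=0.3718, 45/234=0.1923, 32/234=0.1368
Proportions for species 3 (n=229): 20/229=0.0873, 18/229=0.0786, 48/229=0.2096, 16/229=0.0699, 127/229=0.5546
Proportions for species 1 (n=151): 21/151=0.1391, 1/151=0.0066, 53/151=0.3510, 55/151=0.3642, 21/151=0.1391
Σp_2ᵢ² = 0.2265² + 0.4402² + 0.3034² + 0.0043² + 0.0256² = 0.051302 + 0.193776 + 0.092052 + 0.000018 + 0.000655 = 0.337803
B_2 = 1 / 0.337803 = 2.9603
Σp_4ᵢ² = 0.0299² + 0.2692² + 0.3718² + 0.1923² + 0.1368² = 0.000894 + 0.072469 + 0.138235 + 0.036979 + 0.018714 = 0.267291
B_4 = 1 / 0.267291 = 3.7412
Σp_3ᵢ² = 0.0873² + 0.0786² + 0.2096² + 0.0699² + 0.5546² = 0.007621 + 0.006178 + 0.043932 + 0.004886 + 0.307581 = 0.370198
B_3 = 1 / 0.370198 = 2.7013
Σp_1ᵢ² = 0.1391² + 0.0066² + 0.3510² + 0.3642² + 0.1391² = 0.019349 + 0.000044 + 0.123201 + 0.132642 + 0.019349 = 0.294585
B_1 = 1 / 0.294585 = 3.3946
Highest B → broadest niche (most generalist): species 4 (B = 3.74).

species 4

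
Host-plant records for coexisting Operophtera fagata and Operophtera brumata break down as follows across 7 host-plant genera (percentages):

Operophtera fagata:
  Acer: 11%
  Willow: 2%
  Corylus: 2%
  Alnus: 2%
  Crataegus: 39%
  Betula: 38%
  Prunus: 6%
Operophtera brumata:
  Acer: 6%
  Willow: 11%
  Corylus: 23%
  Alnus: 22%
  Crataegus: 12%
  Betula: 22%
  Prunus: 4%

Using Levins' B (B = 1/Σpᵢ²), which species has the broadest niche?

Operophtera brumata

Convert percentages to proportions (divide by 100).
Σp_fagaᵢ² = 0.11² + 0.02² + 0.02² + 0.02² + 0.39² + 0.38² + 0.06² = 0.0121 + 0.0004 + 0.0004 + 0.0004 + 0.1521 + 0.1444 + 0.0036 = 0.3134
B_faga = 1 / 0.3134 = 3.1908
Σp_brumᵢ² = 0.06² + 0.11² + 0.23² + 0.22² + 0.12² + 0.22² + 0.04² = 0.0036 + 0.0121 + 0.0529 + 0.0484 + 0.0144 + 0.0484 + 0.0016 = 0.1814
B_brum = 1 / 0.1814 = 5.5127
Highest B → broadest niche (most generalist): Operophtera brumata (B = 5.51).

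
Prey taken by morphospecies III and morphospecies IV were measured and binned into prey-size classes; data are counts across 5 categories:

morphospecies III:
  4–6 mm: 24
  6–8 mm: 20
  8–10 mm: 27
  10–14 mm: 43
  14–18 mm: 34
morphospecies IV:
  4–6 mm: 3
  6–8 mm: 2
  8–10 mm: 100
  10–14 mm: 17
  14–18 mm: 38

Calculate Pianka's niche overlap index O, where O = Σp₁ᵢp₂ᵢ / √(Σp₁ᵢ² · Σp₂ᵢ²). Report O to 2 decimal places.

0.65

Proportions for morphospecies III (n=148): 24/148=0.1622, 20/148=0.1351, 27/148=0.1824, 43/148=0.2905, 34/148=0.2297
Proportions for morphospecies IV (n=160): 3/160=0.0188, 2/160=0.0125, 100/160=0.6250, 17/160=0.1063, 38/160=0.2375
Σ p₁ᵢp₂ᵢ = 0.003049 + 0.001689 + 0.114000 + 0.030880 + 0.054554 = 0.204172
Σp_1ᵢ² = 0.1622² + 0.1351² + 0.1824² + 0.2905² + 0.2297² = 0.026309 + 0.018252 + 0.033270 + 0.084390 + 0.052762 = 0.214983
Σp_2ᵢ² = 0.0188² + 0.0125² + 0.6250² + 0.1063² + 0.2375² = 0.000353 + 0.000156 + 0.390625 + 0.011300 + 0.056406 = 0.458840
O = 0.204172 / √(0.214983 × 0.458840) = 0.204172 / 0.3140745 = 0.6501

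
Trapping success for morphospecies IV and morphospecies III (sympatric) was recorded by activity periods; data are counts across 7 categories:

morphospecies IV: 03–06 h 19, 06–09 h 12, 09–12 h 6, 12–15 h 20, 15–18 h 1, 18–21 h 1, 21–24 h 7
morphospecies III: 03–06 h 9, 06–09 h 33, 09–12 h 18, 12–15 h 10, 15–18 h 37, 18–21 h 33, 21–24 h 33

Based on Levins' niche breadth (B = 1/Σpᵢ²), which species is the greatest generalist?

Proportions for morphospecies IV (n=66): 19/66=0.2879, 12/66=0.1818, 6/66=0.0909, 20/66=0.3030, 1/66=0.0152, 1/66=0.0152, 7/66=0.1061
Proportions for morphospecies III (n=173): 9/173=0.0520, 33/173=0.1908, 18/173=0.1040, 10/173=0.0578, 37/173=0.2139, 33/173=0.1908, 33/173=0.1908
Σp_IVᵢ² = 0.2879² + 0.1818² + 0.0909² + 0.3030² + 0.0152² + 0.0152² + 0.1061² = 0.082886 + 0.033051 + 0.008263 + 0.091809 + 0.000231 + 0.000231 + 0.011257 = 0.227728
B_IV = 1 / 0.227728 = 4.3912
Σp_IIIᵢ² = 0.0520² + 0.1908² + 0.1040² + 0.0578² + 0.2139² + 0.1908² + 0.1908² = 0.002704 + 0.036405 + 0.010816 + 0.003341 + 0.045753 + 0.036405 + 0.036405 = 0.171829
B_III = 1 / 0.171829 = 5.8197
Highest B → broadest niche (most generalist): morphospecies III (B = 5.82).

morphospecies III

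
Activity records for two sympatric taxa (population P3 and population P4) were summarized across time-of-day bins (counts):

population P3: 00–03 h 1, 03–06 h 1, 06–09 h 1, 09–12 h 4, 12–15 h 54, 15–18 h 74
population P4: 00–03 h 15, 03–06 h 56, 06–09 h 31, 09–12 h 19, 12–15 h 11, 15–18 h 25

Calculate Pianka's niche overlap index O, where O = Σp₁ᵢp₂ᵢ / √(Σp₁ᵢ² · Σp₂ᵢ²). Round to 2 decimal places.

Proportions for population P3 (n=135): 1/135=0.0074, 1/135=0.0074, 1/135=0.0074, 4/135=0.0296, 54/135=0.4000, 74/135=0.5481
Proportions for population P4 (n=157): 15/157=0.0955, 56/157=0.3567, 31/157=0.1975, 19/157=0.1210, 11/157=0.0701, 25/157=0.1592
Σ p₁ᵢp₂ᵢ = 0.000707 + 0.002640 + 0.001462 + 0.003582 + 0.028040 + 0.087258 = 0.123689
Σp_1ᵢ² = 0.0074² + 0.0074² + 0.0074² + 0.0296² + 0.4000² + 0.5481² = 0.000055 + 0.000055 + 0.000055 + 0.000876 + 0.160000 + 0.300414 = 0.461455
Σp_2ᵢ² = 0.0955² + 0.3567² + 0.1975² + 0.1210² + 0.0701² + 0.1592² = 0.009120 + 0.127235 + 0.039006 + 0.014641 + 0.004914 + 0.025345 = 0.220261
O = 0.123689 / √(0.461455 × 0.220261) = 0.123689 / 0.3188111 = 0.3880

0.39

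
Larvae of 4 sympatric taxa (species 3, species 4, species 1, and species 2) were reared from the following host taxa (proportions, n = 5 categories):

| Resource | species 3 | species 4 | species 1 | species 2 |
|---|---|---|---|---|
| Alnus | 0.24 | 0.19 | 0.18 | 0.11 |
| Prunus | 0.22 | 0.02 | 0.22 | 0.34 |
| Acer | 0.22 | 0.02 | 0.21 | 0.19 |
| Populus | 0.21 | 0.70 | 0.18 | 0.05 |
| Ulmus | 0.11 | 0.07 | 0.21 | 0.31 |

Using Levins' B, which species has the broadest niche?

Σp_3ᵢ² = 0.24² + 0.22² + 0.22² + 0.21² + 0.11² = 0.0576 + 0.0484 + 0.0484 + 0.0441 + 0.0121 = 0.2106
B_3 = 1 / 0.2106 = 4.7483
Σp_4ᵢ² = 0.19² + 0.02² + 0.02² + 0.70² + 0.07² = 0.0361 + 0.0004 + 0.0004 + 0.4900 + 0.0049 = 0.5318
B_4 = 1 / 0.5318 = 1.8804
Σp_1ᵢ² = 0.18² + 0.22² + 0.21² + 0.18² + 0.21² = 0.0324 + 0.0484 + 0.0441 + 0.0324 + 0.0441 = 0.2014
B_1 = 1 / 0.2014 = 4.9652
Σp_2ᵢ² = 0.11² + 0.34² + 0.19² + 0.05² + 0.31² = 0.0121 + 0.1156 + 0.0361 + 0.0025 + 0.0961 = 0.2624
B_2 = 1 / 0.2624 = 3.8110
Highest B → broadest niche (most generalist): species 1 (B = 4.97).

species 1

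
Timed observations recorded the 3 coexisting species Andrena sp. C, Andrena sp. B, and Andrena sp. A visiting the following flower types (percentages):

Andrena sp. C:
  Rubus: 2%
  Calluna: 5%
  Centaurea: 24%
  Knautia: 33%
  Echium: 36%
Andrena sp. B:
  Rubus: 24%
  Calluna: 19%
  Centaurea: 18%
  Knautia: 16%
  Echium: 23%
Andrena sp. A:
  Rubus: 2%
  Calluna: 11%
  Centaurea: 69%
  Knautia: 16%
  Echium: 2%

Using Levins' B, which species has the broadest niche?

Convert percentages to proportions (divide by 100).
Σp_Cᵢ² = 0.02² + 0.05² + 0.24² + 0.33² + 0.36² = 0.0004 + 0.0025 + 0.0576 + 0.1089 + 0.1296 = 0.2990
B_C = 1 / 0.2990 = 3.3445
Σp_Bᵢ² = 0.24² + 0.19² + 0.18² + 0.16² + 0.23² = 0.0576 + 0.0361 + 0.0324 + 0.0256 + 0.0529 = 0.2046
B_B = 1 / 0.2046 = 4.8876
Σp_Aᵢ² = 0.02² + 0.11² + 0.69² + 0.16² + 0.02² = 0.0004 + 0.0121 + 0.4761 + 0.0256 + 0.0004 = 0.5146
B_A = 1 / 0.5146 = 1.9433
Highest B → broadest niche (most generalist): Andrena sp. B (B = 4.89).

Andrena sp. B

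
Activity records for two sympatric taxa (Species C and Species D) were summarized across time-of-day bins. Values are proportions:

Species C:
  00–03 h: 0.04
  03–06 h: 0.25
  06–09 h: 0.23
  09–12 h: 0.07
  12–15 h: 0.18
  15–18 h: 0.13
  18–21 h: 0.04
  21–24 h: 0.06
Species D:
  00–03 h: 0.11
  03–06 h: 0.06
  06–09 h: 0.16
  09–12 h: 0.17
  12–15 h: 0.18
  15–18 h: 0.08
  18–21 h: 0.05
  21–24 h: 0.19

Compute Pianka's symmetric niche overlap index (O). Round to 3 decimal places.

0.770

Σ p₁ᵢp₂ᵢ = 0.0044 + 0.0150 + 0.0368 + 0.0119 + 0.0324 + 0.0104 + 0.0020 + 0.0114 = 0.1243
Σp_1ᵢ² = 0.04² + 0.25² + 0.23² + 0.07² + 0.18² + 0.13² + 0.04² + 0.06² = 0.0016 + 0.0625 + 0.0529 + 0.0049 + 0.0324 + 0.0169 + 0.0016 + 0.0036 = 0.1764
Σp_2ᵢ² = 0.11² + 0.06² + 0.16² + 0.17² + 0.18² + 0.08² + 0.05² + 0.19² = 0.0121 + 0.0036 + 0.0256 + 0.0289 + 0.0324 + 0.0064 + 0.0025 + 0.0361 = 0.1476
O = 0.1243 / √(0.1764 × 0.1476) = 0.1243 / 0.161359 = 0.77033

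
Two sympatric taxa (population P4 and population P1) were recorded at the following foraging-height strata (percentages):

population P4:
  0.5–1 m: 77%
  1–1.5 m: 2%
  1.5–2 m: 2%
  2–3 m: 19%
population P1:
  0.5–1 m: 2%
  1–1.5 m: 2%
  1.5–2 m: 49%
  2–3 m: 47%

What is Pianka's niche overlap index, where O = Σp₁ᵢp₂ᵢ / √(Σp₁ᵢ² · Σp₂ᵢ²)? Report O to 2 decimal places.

0.21

Convert percentages to proportions (divide by 100).
Σ p₁ᵢp₂ᵢ = 0.0154 + 0.0004 + 0.0098 + 0.0893 = 0.1149
Σp_1ᵢ² = 0.77² + 0.02² + 0.02² + 0.19² = 0.5929 + 0.0004 + 0.0004 + 0.0361 = 0.6298
Σp_2ᵢ² = 0.02² + 0.02² + 0.49² + 0.47² = 0.0004 + 0.0004 + 0.2401 + 0.2209 = 0.4618
O = 0.1149 / √(0.6298 × 0.4618) = 0.1149 / 0.53930 = 0.2131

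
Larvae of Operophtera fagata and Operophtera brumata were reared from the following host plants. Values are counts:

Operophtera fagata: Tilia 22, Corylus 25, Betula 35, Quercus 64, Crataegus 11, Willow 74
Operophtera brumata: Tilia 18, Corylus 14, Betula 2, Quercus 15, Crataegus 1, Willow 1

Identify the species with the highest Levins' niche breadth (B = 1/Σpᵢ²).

Operophtera fagata

Proportions for Operophtera fagata (n=231): 22/231=0.0952, 25/231=0.1082, 35/231=0.1515, 64/231=0.2771, 11/231=0.0476, 74/231=0.3203
Proportions for Operophtera brumata (n=51): 18/51=0.3529, 14/51=0.2745, 2/51=0.0392, 15/51=0.2941, 1/51=0.0196, 1/51=0.0196
Σp_fagaᵢ² = 0.0952² + 0.1082² + 0.1515² + 0.2771² + 0.0476² + 0.3203² = 0.009063 + 0.011707 + 0.022952 + 0.076784 + 0.002266 + 0.102592 = 0.225364
B_faga = 1 / 0.225364 = 4.4373
Σp_brumᵢ² = 0.3529² + 0.2745² + 0.0392² + 0.2941² + 0.0196² + 0.0196² = 0.124538 + 0.075350 + 0.001537 + 0.086495 + 0.000384 + 0.000384 = 0.288688
B_brum = 1 / 0.288688 = 3.4639
Highest B → broadest niche (most generalist): Operophtera fagata (B = 4.44).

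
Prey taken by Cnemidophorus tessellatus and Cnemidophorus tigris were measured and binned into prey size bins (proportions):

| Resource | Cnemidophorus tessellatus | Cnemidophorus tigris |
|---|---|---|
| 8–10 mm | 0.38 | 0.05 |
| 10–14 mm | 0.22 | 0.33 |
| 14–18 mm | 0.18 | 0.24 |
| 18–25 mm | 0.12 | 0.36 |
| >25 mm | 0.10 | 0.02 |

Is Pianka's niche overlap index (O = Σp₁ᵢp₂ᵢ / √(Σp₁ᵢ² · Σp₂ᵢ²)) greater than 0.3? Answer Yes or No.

Σ p₁ᵢp₂ᵢ = 0.0190 + 0.0726 + 0.0432 + 0.0432 + 0.0020 = 0.1800
Σp_1ᵢ² = 0.38² + 0.22² + 0.18² + 0.12² + 0.10² = 0.1444 + 0.0484 + 0.0324 + 0.0144 + 0.0100 = 0.2496
Σp_2ᵢ² = 0.05² + 0.33² + 0.24² + 0.36² + 0.02² = 0.0025 + 0.1089 + 0.0576 + 0.1296 + 0.0004 = 0.2990
O = 0.1800 / √(0.2496 × 0.2990) = 0.1800 / 0.27319 = 0.6589
O = 0.6589 > 0.3 → Yes.

Yes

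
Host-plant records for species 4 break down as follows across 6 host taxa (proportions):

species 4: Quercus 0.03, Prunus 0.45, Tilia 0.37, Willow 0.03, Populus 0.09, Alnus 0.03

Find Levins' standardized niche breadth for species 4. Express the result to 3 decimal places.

Σpᵢ² = 0.03² + 0.45² + 0.37² + 0.03² + 0.09² + 0.03² = 0.0009 + 0.2025 + 0.1369 + 0.0009 + 0.0081 + 0.0009 = 0.3502
B = 1 / 0.3502 = 2.85551
Bₛ = (B − 1)/(n − 1) = (2.85551 − 1)/(6 − 1) = 1.85551/5 = 0.37110

0.371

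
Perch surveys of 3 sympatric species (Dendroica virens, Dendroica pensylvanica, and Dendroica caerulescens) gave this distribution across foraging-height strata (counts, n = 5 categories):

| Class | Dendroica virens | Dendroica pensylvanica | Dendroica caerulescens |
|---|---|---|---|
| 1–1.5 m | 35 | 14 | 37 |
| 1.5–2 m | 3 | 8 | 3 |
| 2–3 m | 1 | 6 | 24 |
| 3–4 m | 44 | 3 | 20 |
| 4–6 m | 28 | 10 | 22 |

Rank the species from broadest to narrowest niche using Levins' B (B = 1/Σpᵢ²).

Proportions for Dendroica virens (n=111): 35/111=0.3153, 3/111=0.0270, 1/111=0.0090, 44/111=0.3964, 28/111=0.2523
Proportions for Dendroica pensylvanica (n=41): 14/41=0.3415, 8/41=0.1951, 6/41=0.1463, 3/41=0.0732, 10/41=0.2439
Proportions for Dendroica caerulescens (n=106): 37/106=0.3491, 3/106=0.0283, 24/106=0.2264, 20/106=0.1887, 22/106=0.2075
Σp_vireᵢ² = 0.3153² + 0.0270² + 0.0090² + 0.3964² + 0.2523² = 0.099414 + 0.000729 + 0.000081 + 0.157133 + 0.063655 = 0.321012
B_vire = 1 / 0.321012 = 3.1151
Σp_pensᵢ² = 0.3415² + 0.1951² + 0.1463² + 0.0732² + 0.2439² = 0.116622 + 0.038064 + 0.021404 + 0.005358 + 0.059487 = 0.240935
B_pens = 1 / 0.240935 = 4.1505
Σp_caerᵢ² = 0.3491² + 0.0283² + 0.2264² + 0.1887² + 0.2075² = 0.121871 + 0.000801 + 0.051257 + 0.035608 + 0.043056 = 0.252593
B_caer = 1 / 0.252593 = 3.9589
Ranking by B (broadest → narrowest): Dendroica pensylvanica (4.15) > Dendroica caerulescens (3.96) > Dendroica virens (3.12)

Dendroica pensylvanica > Dendroica caerulescens > Dendroica virens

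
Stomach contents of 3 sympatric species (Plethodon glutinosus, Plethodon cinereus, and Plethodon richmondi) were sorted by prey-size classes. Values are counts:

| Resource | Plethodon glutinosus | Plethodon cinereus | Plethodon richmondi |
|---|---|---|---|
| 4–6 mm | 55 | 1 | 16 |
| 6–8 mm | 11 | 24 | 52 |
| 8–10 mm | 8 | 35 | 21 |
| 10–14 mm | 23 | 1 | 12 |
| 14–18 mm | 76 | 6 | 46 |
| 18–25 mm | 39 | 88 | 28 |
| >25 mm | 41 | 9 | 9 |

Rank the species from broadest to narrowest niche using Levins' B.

Proportions for Plethodon glutinosus (n=253): 55/253=0.2174, 11/253=0.0435, 8/253=0.0316, 23/253=0.0909, 76/253=0.3004, 39/253=0.1542, 41/253=0.1621
Proportions for Plethodon cinereus (n=164): 1/164=0.0061, 24/164=0.1463, 35/164=0.2134, 1/164=0.0061, 6/164=0.0366, 88/164=0.5366, 9/164=0.0549
Proportions for Plethodon richmondi (n=184): 16/184=0.0870, 52/184=0.2826, 21/184=0.1141, 12/184=0.0652, 46/184=0.2500, 28/184=0.1522, 9/184=0.0489
Σp_glutᵢ² = 0.2174² + 0.0435² + 0.0316² + 0.0909² + 0.3004² + 0.1542² + 0.1621² = 0.047263 + 0.001892 + 0.000999 + 0.008263 + 0.090240 + 0.023778 + 0.026276 = 0.198711
B_glut = 1 / 0.198711 = 5.0324
Σp_cineᵢ² = 0.0061² + 0.1463² + 0.2134² + 0.0061² + 0.0366² + 0.5366² + 0.0549² = 0.000037 + 0.021404 + 0.045540 + 0.000037 + 0.001340 + 0.287940 + 0.003014 = 0.359312
B_cine = 1 / 0.359312 = 2.7831
Σp_richᵢ² = 0.0870² + 0.2826² + 0.1141² + 0.0652² + 0.2500² + 0.1522² + 0.0489² = 0.007569 + 0.079863 + 0.013019 + 0.004251 + 0.062500 + 0.023165 + 0.002391 = 0.192758
B_rich = 1 / 0.192758 = 5.1879
Ranking by B (broadest → narrowest): Plethodon richmondi (5.19) > Plethodon glutinosus (5.03) > Plethodon cinereus (2.78)

Plethodon richmondi > Plethodon glutinosus > Plethodon cinereus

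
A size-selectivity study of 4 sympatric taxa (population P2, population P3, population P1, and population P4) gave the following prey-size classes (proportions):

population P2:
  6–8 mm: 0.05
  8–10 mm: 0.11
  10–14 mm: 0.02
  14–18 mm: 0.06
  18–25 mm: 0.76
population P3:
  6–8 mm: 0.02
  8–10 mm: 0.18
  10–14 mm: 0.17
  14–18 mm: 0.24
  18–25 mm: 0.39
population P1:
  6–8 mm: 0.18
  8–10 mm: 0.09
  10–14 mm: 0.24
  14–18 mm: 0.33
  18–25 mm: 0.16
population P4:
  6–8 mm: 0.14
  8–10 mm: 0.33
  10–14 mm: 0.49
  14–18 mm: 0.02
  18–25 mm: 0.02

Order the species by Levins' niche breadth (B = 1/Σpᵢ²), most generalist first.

Σp_P2ᵢ² = 0.05² + 0.11² + 0.02² + 0.06² + 0.76² = 0.0025 + 0.0121 + 0.0004 + 0.0036 + 0.5776 = 0.5962
B_P2 = 1 / 0.5962 = 1.6773
Σp_P3ᵢ² = 0.02² + 0.18² + 0.17² + 0.24² + 0.39² = 0.0004 + 0.0324 + 0.0289 + 0.0576 + 0.1521 = 0.2714
B_P3 = 1 / 0.2714 = 3.6846
Σp_P1ᵢ² = 0.18² + 0.09² + 0.24² + 0.33² + 0.16² = 0.0324 + 0.0081 + 0.0576 + 0.1089 + 0.0256 = 0.2326
B_P1 = 1 / 0.2326 = 4.2992
Σp_P4ᵢ² = 0.14² + 0.33² + 0.49² + 0.02² + 0.02² = 0.0196 + 0.1089 + 0.2401 + 0.0004 + 0.0004 = 0.3694
B_P4 = 1 / 0.3694 = 2.7071
Ranking by B (broadest → narrowest): population P1 (4.30) > population P3 (3.68) > population P4 (2.71) > population P2 (1.68)

population P1 > population P3 > population P4 > population P2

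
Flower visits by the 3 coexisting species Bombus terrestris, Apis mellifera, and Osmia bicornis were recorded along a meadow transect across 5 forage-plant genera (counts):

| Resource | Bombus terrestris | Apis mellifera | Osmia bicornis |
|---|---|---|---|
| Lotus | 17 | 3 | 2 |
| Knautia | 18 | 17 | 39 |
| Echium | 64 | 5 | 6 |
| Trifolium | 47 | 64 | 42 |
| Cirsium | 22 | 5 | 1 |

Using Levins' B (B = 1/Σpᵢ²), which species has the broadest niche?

Proportions for Bombus terrestris (n=168): 17/168=0.1012, 18/168=0.1071, 64/168=0.3810, 47/168=0.2798, 22/168=0.1310
Proportions for Apis mellifera (n=94): 3/94=0.0319, 17/94=0.1809, 5/94=0.0532, 64/94=0.6809, 5/94=0.0532
Proportions for Osmia bicornis (n=90): 2/90=0.0222, 39/90=0.4333, 6/90=0.0667, 42/90=0.4667, 1/90=0.0111
Σp_terrᵢ² = 0.1012² + 0.1071² + 0.3810² + 0.2798² + 0.1310² = 0.010241 + 0.011470 + 0.145161 + 0.078288 + 0.017161 = 0.262321
B_terr = 1 / 0.262321 = 3.8121
Σp_mellᵢ² = 0.0319² + 0.1809² + 0.0532² + 0.6809² + 0.0532² = 0.001018 + 0.032725 + 0.002830 + 0.463625 + 0.002830 = 0.503028
B_mell = 1 / 0.503028 = 1.9880
Σp_bicoᵢ² = 0.0222² + 0.4333² + 0.0667² + 0.4667² + 0.0111² = 0.000493 + 0.187749 + 0.004449 + 0.217809 + 0.000123 = 0.410623
B_bico = 1 / 0.410623 = 2.4353
Highest B → broadest niche (most generalist): Bombus terrestris (B = 3.81).

Bombus terrestris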